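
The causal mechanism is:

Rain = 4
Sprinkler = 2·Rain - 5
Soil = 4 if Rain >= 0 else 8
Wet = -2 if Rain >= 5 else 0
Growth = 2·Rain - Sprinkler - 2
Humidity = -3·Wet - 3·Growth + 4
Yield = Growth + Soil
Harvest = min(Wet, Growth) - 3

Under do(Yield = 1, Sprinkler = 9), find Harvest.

The joint intervention fixes Yield = 1, Sprinkler = 9, removing each variable's own equation.
Wet = -2 if Rain >= 5 else 0  [with Rain=4]  = 0
Growth = 2·Rain - Sprinkler - 2  [with Rain=4, Sprinkler=9]  = -3
Harvest = min(Wet, Growth) - 3  [with Wet=0, Growth=-3]  = -6

-6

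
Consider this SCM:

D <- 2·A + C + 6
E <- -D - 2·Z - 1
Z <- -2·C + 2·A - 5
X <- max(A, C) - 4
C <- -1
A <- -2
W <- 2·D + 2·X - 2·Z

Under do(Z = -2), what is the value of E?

The intervention breaks the incoming arrows to Z: Z <- -2·C + 2·A - 5 no longer applies, and Z = -2.
D = 2·A + C + 6  [with A=-2, C=-1]  = 1
E = -D - 2·Z - 1  [with D=1, Z=-2]  = 2

2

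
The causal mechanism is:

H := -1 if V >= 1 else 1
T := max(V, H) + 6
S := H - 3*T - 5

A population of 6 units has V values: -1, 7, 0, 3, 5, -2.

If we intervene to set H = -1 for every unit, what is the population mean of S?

-30.5

Under do(H=-1), H's equation is replaced by H=-1 for every unit. Per-unit S: -21, -45, -24, -33, -39, -21. Mean = -30.5.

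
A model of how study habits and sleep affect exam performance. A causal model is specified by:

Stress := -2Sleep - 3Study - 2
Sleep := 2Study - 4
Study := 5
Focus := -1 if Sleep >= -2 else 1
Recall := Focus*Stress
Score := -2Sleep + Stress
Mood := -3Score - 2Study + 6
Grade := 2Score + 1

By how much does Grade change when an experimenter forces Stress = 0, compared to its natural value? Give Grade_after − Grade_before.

The intervention breaks the incoming arrows to Stress: Stress := -2Sleep - 3Study - 2 no longer applies, and Stress = 0.
Sleep = 2Study - 4  [with Study=5]  = 6
Score = -2Sleep + Stress  [with Sleep=6, Stress=0]  = -12
Grade = 2Score + 1  [with Score=-12]  = -23
Without intervention: Sleep = 2Study - 4  [with Study=5]  = 6; Stress = -2Sleep - 3Study - 2  [with Sleep=6, Study=5]  = -29; Score = -2Sleep + Stress  [with Sleep=6, Stress=-29]  = -41; Grade = 2Score + 1  [with Score=-41]  = -81.
Change = -23 − (-81) = 58.

58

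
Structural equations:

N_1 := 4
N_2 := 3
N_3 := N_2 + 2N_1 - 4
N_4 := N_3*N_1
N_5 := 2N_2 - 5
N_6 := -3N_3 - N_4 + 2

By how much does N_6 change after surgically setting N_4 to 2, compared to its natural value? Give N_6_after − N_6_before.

26

Under do(N_4=2), the mechanism N_4 := N_3*N_1 is discarded; N_4 is fixed at 2.
N_3 = N_2 + 2N_1 - 4  [with N_2=3, N_1=4]  = 7
N_6 = -3N_3 - N_4 + 2  [with N_3=7, N_4=2]  = -21
Without intervention: N_3 = N_2 + 2N_1 - 4  [with N_2=3, N_1=4]  = 7; N_4 = N_3*N_1  [with N_3=7, N_1=4]  = 28; N_6 = -3N_3 - N_4 + 2  [with N_3=7, N_4=28]  = -47.
Change = -21 − (-47) = 26.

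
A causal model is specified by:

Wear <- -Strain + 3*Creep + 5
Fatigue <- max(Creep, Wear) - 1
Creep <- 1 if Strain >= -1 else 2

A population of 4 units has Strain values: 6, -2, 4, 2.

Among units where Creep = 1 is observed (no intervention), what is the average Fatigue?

Observing Creep=1 restricts to units where Creep's equation naturally yields 1: Strain ∈ {6, 4, 2}. In that subpopulation Fatigue = 1, 3, 5, mean 3.

3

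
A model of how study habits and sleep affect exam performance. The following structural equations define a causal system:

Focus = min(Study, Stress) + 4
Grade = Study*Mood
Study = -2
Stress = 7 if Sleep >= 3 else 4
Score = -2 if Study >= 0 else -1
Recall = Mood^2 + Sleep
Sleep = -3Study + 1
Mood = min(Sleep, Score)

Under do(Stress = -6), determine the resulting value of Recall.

8

The intervention breaks the incoming arrows to Stress: Stress = 7 if Sleep >= 3 else 4 no longer applies, and Stress = -6.
Recall is not downstream of the intervention, so its value is determined by the original equations.
Sleep = -3Study + 1  [with Study=-2]  = 7
Score = -2 if Study >= 0 else -1  [with Study=-2]  = -1
Mood = min(Sleep, Score)  [with Sleep=7, Score=-1]  = -1
Recall = Mood^2 + Sleep  [with Mood=-1, Sleep=7]  = 8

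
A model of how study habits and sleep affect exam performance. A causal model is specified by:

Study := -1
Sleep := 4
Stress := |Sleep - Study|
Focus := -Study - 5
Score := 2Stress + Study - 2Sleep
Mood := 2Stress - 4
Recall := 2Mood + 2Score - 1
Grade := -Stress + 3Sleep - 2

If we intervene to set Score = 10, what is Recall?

Under do(Score=10), the mechanism Score := 2Stress + Study - 2Sleep is discarded; Score is fixed at 10.
Stress = |Sleep - Study|  [with Sleep=4, Study=-1]  = 5
Mood = 2Stress - 4  [with Stress=5]  = 6
Recall = 2Mood + 2Score - 1  [with Mood=6, Score=10]  = 31

31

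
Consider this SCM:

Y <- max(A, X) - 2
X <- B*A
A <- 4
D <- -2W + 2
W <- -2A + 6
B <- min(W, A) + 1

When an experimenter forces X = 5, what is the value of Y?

Under do(X=5), the mechanism X <- B*A is discarded; X is fixed at 5.
Y = max(A, X) - 2  [with A=4, X=5]  = 3

3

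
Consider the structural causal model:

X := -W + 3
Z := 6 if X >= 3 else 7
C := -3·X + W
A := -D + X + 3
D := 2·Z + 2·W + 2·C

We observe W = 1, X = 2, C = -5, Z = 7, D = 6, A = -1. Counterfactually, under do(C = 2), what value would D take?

do(C=2) replaces the equation C := -3·X + W with the constant C = 2.
X = -W + 3  [with W=1]  = 2
Z = 6 if X >= 3 else 7  [with X=2]  = 7
D = 2·Z + 2·W + 2·C  [with Z=7, W=1, C=2]  = 20

20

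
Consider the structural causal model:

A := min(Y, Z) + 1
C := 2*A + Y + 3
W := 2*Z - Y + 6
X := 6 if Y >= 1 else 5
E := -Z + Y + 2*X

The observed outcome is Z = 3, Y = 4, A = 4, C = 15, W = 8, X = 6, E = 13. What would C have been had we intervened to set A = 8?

The intervention breaks the incoming arrows to A: A := min(Y, Z) + 1 no longer applies, and A = 8.
C = 2*A + Y + 3  [with A=8, Y=4]  = 23

23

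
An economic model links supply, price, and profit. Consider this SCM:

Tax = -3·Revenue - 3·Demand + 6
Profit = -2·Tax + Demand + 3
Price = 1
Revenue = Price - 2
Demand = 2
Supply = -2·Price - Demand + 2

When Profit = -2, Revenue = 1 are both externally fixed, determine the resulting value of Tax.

Setting Profit = -2, Revenue = 1 by intervention discards those variables' equations.
Tax = -3·Revenue - 3·Demand + 6  [with Revenue=1, Demand=2]  = -3

-3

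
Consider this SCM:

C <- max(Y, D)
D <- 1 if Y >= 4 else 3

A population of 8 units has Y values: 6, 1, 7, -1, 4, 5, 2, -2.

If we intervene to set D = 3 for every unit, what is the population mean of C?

4.25

Under do(D=3), D's equation is replaced by D=3 for every unit. Per-unit C: 6, 3, 7, 3, 4, 5, 3, 3. Mean = 4.25.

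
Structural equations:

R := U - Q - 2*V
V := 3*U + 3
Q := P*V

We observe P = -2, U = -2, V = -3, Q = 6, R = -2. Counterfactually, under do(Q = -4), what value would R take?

8

Intervening sets Q = -4 and removes its equation (Q := P*V).
V = 3*U + 3  [with U=-2]  = -3
R = U - Q - 2*V  [with U=-2, Q=-4, V=-3]  = 8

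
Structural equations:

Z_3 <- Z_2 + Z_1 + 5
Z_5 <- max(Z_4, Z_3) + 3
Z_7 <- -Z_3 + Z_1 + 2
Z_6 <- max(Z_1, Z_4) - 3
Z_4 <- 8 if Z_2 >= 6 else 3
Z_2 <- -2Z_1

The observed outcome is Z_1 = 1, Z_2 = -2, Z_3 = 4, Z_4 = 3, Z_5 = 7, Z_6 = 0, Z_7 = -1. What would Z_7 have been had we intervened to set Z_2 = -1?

-2

Under do(Z_2=-1), the mechanism Z_2 <- -2Z_1 is discarded; Z_2 is fixed at -1.
Z_3 = Z_2 + Z_1 + 5  [with Z_2=-1, Z_1=1]  = 5
Z_7 = -Z_3 + Z_1 + 2  [with Z_3=5, Z_1=1]  = -2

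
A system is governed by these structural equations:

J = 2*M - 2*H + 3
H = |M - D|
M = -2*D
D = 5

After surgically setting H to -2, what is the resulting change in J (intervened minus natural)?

The intervention breaks the incoming arrows to H: H = |M - D| no longer applies, and H = -2.
M = -2*D  [with D=5]  = -10
J = 2*M - 2*H + 3  [with M=-10, H=-2]  = -13
Without intervention: M = -2*D  [with D=5]  = -10; H = |M - D|  [with M=-10, D=5]  = 15; J = 2*M - 2*H + 3  [with M=-10, H=15]  = -47.
Change = -13 − (-47) = 34.

34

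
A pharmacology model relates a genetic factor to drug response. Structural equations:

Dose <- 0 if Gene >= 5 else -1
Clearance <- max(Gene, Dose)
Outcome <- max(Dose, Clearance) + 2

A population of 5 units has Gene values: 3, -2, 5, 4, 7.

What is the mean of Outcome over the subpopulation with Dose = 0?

Observing Dose=0 restricts to units where Dose's equation naturally yields 0: Gene ∈ {5, 7}. In that subpopulation Outcome = 7, 9, mean 8.

8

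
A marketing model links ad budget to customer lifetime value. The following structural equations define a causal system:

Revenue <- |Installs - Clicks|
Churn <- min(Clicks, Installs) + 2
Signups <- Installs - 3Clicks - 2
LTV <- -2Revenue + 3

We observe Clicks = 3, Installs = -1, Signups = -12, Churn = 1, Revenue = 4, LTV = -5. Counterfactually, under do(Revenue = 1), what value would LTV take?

1

The intervention breaks the incoming arrows to Revenue: Revenue <- |Installs - Clicks| no longer applies, and Revenue = 1.
LTV = -2Revenue + 3  [with Revenue=1]  = 1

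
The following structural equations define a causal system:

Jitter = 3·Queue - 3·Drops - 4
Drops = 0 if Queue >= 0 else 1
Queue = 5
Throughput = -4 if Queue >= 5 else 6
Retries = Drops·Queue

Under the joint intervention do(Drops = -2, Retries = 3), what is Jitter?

17

Setting Drops = -2, Retries = 3 by intervention discards those variables' equations.
Jitter = 3·Queue - 3·Drops - 4  [with Queue=5, Drops=-2]  = 17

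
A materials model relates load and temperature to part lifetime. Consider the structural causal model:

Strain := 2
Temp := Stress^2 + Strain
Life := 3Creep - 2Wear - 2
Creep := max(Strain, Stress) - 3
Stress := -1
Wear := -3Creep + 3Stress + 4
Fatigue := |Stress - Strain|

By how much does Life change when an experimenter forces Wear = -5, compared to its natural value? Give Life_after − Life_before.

Under do(Wear=-5), the mechanism Wear := -3Creep + 3Stress + 4 is discarded; Wear is fixed at -5.
Creep = max(Strain, Stress) - 3  [with Strain=2, Stress=-1]  = -1
Life = 3Creep - 2Wear - 2  [with Creep=-1, Wear=-5]  = 5
Without intervention: Creep = max(Strain, Stress) - 3  [with Strain=2, Stress=-1]  = -1; Wear = -3Creep + 3Stress + 4  [with Creep=-1, Stress=-1]  = 4; Life = 3Creep - 2Wear - 2  [with Creep=-1, Wear=4]  = -13.
Change = 5 − (-13) = 18.

18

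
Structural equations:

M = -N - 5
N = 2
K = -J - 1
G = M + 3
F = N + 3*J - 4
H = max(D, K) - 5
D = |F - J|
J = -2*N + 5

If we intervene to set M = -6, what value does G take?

Under do(M=-6), the mechanism M = -N - 5 is discarded; M is fixed at -6.
G = M + 3  [with M=-6]  = -3

-3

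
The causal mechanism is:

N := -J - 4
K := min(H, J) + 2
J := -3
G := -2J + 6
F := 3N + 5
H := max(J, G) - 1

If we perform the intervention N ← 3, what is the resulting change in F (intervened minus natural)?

The intervention breaks the incoming arrows to N: N := -J - 4 no longer applies, and N = 3.
F = 3N + 5  [with N=3]  = 14
Without intervention: N = -J - 4  [with J=-3]  = -1; F = 3N + 5  [with N=-1]  = 2.
Change = 14 − 2 = 12.

12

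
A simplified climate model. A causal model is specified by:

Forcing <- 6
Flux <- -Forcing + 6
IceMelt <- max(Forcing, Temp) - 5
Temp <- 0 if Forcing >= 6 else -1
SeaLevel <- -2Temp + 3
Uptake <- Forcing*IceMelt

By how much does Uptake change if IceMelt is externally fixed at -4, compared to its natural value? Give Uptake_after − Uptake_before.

The intervention breaks the incoming arrows to IceMelt: IceMelt <- max(Forcing, Temp) - 5 no longer applies, and IceMelt = -4.
Uptake = Forcing*IceMelt  [with Forcing=6, IceMelt=-4]  = -24
Without intervention: Temp = 0 if Forcing >= 6 else -1  [with Forcing=6]  = 0; IceMelt = max(Forcing, Temp) - 5  [with Forcing=6, Temp=0]  = 1; Uptake = Forcing*IceMelt  [with Forcing=6, IceMelt=1]  = 6.
Change = -24 − 6 = -30.

-30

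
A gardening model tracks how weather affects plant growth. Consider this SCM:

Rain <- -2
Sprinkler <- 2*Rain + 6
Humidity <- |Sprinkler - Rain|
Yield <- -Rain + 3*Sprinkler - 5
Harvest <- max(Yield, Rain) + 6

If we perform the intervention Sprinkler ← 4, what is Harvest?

do(Sprinkler=4) replaces the equation Sprinkler <- 2*Rain + 6 with the constant Sprinkler = 4.
Yield = -Rain + 3*Sprinkler - 5  [with Rain=-2, Sprinkler=4]  = 9
Harvest = max(Yield, Rain) + 6  [with Yield=9, Rain=-2]  = 15

15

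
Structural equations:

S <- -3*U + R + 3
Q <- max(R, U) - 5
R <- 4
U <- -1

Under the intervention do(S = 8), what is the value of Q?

The intervention breaks the incoming arrows to S: S <- -3*U + R + 3 no longer applies, and S = 8.
Q is not downstream of the intervention, so its value is determined by the original equations.
Q = max(R, U) - 5  [with R=4, U=-1]  = -1

-1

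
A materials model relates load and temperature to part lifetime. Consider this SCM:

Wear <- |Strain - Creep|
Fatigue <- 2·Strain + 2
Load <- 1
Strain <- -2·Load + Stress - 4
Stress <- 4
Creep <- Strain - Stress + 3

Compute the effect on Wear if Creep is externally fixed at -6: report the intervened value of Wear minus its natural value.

Intervening sets Creep = -6 and removes its equation (Creep <- Strain - Stress + 3).
Strain = -2·Load + Stress - 4  [with Load=1, Stress=4]  = -2
Wear = |Strain - Creep|  [with Strain=-2, Creep=-6]  = 4
Without intervention: Strain = -2·Load + Stress - 4  [with Load=1, Stress=4]  = -2; Creep = Strain - Stress + 3  [with Strain=-2, Stress=4]  = -3; Wear = |Strain - Creep|  [with Strain=-2, Creep=-3]  = 1.
Change = 4 − 1 = 3.

3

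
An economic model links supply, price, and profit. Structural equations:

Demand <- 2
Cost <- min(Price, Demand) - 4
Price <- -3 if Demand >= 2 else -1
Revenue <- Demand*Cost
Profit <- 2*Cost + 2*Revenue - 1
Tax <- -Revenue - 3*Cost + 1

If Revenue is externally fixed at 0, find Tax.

Intervening sets Revenue = 0 and removes its equation (Revenue <- Demand*Cost).
Price = -3 if Demand >= 2 else -1  [with Demand=2]  = -3
Cost = min(Price, Demand) - 4  [with Price=-3, Demand=2]  = -7
Tax = -Revenue - 3*Cost + 1  [with Revenue=0, Cost=-7]  = 22

22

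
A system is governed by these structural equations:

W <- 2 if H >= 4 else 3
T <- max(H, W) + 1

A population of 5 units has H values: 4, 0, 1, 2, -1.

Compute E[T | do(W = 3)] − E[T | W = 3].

Under do(W=3), W's equation is replaced by W=3 for every unit. Per-unit T: 5, 4, 4, 4, 4. Mean = 4.2.
Conditioning on W=3 selects the 4 unit(s) with H ∈ {0, 1, 2, -1}. Their T values: 4, 4, 4, 4. Mean = 4.
Difference = 4.2 − 4 = 0.2.

0.2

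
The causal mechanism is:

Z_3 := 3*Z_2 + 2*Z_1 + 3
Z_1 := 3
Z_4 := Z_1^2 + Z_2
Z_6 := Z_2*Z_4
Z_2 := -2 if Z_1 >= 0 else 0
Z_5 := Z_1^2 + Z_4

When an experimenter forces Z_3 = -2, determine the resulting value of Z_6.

The intervention breaks the incoming arrows to Z_3: Z_3 := 3*Z_2 + 2*Z_1 + 3 no longer applies, and Z_3 = -2.
No directed path runs from Z_3 to Z_6, so Z_6 keeps its natural value.
Z_2 = -2 if Z_1 >= 0 else 0  [with Z_1=3]  = -2
Z_4 = Z_1^2 + Z_2  [with Z_1=3, Z_2=-2]  = 7
Z_6 = Z_2*Z_4  [with Z_2=-2, Z_4=7]  = -14

-14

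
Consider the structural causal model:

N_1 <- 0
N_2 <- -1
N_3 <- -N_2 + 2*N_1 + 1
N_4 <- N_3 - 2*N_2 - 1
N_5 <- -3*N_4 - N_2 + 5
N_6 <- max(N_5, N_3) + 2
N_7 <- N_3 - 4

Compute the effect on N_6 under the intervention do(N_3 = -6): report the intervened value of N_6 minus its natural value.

19

The intervention breaks the incoming arrows to N_3: N_3 <- -N_2 + 2*N_1 + 1 no longer applies, and N_3 = -6.
N_4 = N_3 - 2*N_2 - 1  [with N_3=-6, N_2=-1]  = -5
N_5 = -3*N_4 - N_2 + 5  [with N_4=-5, N_2=-1]  = 21
N_6 = max(N_5, N_3) + 2  [with N_5=21, N_3=-6]  = 23
Without intervention: N_3 = -N_2 + 2*N_1 + 1  [with N_2=-1, N_1=0]  = 2; N_4 = N_3 - 2*N_2 - 1  [with N_3=2, N_2=-1]  = 3; N_5 = -3*N_4 - N_2 + 5  [with N_4=3, N_2=-1]  = -3; N_6 = max(N_5, N_3) + 2  [with N_5=-3, N_3=2]  = 4.
Change = 23 − 4 = 19.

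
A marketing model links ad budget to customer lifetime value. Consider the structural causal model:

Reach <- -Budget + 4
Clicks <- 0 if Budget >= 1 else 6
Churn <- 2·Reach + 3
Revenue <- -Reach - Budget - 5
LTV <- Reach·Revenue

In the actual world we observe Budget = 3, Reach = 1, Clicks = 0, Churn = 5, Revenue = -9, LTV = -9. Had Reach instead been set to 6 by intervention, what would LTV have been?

-84

Under do(Reach=6), the mechanism Reach <- -Budget + 4 is discarded; Reach is fixed at 6.
Revenue = -Reach - Budget - 5  [with Reach=6, Budget=3]  = -14
LTV = Reach·Revenue  [with Reach=6, Revenue=-14]  = -84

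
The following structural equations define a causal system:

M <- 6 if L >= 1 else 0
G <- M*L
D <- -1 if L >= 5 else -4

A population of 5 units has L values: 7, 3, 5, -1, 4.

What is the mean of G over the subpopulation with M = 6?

28.5

Conditioning on M=6 selects the 4 unit(s) with L ∈ {7, 3, 5, 4}. Their G values: 42, 18, 30, 24. Mean = 28.5.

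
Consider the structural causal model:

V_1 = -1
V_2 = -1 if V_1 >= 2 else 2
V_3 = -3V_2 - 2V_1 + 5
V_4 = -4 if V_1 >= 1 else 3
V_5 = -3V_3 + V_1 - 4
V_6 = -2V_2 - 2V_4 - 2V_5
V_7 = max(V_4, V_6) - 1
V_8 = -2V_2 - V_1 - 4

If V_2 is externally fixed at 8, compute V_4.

Under do(V_2=8), the mechanism V_2 = -1 if V_1 >= 2 else 2 is discarded; V_2 is fixed at 8.
Since V_4 is not a descendant of the intervened variable, it is unaffected.
V_4 = -4 if V_1 >= 1 else 3  [with V_1=-1]  = 3

3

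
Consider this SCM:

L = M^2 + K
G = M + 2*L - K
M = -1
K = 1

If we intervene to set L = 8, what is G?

14

The intervention breaks the incoming arrows to L: L = M^2 + K no longer applies, and L = 8.
G = M + 2*L - K  [with M=-1, L=8, K=1]  = 14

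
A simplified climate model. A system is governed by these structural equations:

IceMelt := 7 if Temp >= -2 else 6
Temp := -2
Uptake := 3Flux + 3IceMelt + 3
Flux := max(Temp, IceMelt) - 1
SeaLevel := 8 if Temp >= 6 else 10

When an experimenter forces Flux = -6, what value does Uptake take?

Intervening sets Flux = -6 and removes its equation (Flux := max(Temp, IceMelt) - 1).
IceMelt = 7 if Temp >= -2 else 6  [with Temp=-2]  = 7
Uptake = 3Flux + 3IceMelt + 3  [with Flux=-6, IceMelt=7]  = 6

6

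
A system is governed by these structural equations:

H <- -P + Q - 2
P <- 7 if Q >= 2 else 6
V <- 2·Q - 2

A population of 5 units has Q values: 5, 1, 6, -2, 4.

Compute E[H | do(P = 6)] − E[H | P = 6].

3.3

do(P=6) breaks P's dependence on Q. With P=6 fixed, H across the units is -3, -7, -2, -10, -4, mean -5.2.
E[H|P=6] averages over only the 2 units with P=6 (Q = 1, -2): H = -7, -10, mean -8.5.
Difference = -5.2 − (-8.5) = 3.3.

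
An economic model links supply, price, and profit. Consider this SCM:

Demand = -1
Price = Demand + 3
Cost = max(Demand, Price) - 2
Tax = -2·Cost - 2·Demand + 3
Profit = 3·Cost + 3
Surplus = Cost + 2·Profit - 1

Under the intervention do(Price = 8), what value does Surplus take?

Under do(Price=8), the mechanism Price = Demand + 3 is discarded; Price is fixed at 8.
Cost = max(Demand, Price) - 2  [with Demand=-1, Price=8]  = 6
Profit = 3·Cost + 3  [with Cost=6]  = 21
Surplus = Cost + 2·Profit - 1  [with Cost=6, Profit=21]  = 47

47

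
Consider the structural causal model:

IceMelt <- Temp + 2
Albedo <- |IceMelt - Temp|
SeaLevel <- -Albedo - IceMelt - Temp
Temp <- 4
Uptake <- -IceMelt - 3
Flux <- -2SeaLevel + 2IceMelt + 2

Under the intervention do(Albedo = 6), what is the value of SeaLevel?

The intervention breaks the incoming arrows to Albedo: Albedo <- |IceMelt - Temp| no longer applies, and Albedo = 6.
IceMelt = Temp + 2  [with Temp=4]  = 6
SeaLevel = -Albedo - IceMelt - Temp  [with Albedo=6, IceMelt=6, Temp=4]  = -16

-16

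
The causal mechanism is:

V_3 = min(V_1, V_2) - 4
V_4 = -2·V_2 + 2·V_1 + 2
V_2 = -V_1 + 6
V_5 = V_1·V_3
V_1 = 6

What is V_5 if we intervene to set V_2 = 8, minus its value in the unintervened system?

36

do(V_2=8) replaces the equation V_2 = -V_1 + 6 with the constant V_2 = 8.
V_3 = min(V_1, V_2) - 4  [with V_1=6, V_2=8]  = 2
V_5 = V_1·V_3  [with V_1=6, V_3=2]  = 12
Without intervention: V_2 = -V_1 + 6  [with V_1=6]  = 0; V_3 = min(V_1, V_2) - 4  [with V_1=6, V_2=0]  = -4; V_5 = V_1·V_3  [with V_1=6, V_3=-4]  = -24.
Change = 12 − (-24) = 36.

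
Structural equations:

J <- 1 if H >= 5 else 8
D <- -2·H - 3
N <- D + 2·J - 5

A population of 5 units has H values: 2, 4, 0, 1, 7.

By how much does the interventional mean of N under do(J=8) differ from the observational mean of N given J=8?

Under do(J=8), J's equation is replaced by J=8 for every unit. Per-unit N: 4, 0, 8, 6, -6. Mean = 2.4.
E[N|J=8] averages over only the 4 units with J=8 (H = 2, 4, 0, 1): N = 4, 0, 8, 6, mean 4.5.
Difference = 2.4 − 4.5 = -2.1.

-2.1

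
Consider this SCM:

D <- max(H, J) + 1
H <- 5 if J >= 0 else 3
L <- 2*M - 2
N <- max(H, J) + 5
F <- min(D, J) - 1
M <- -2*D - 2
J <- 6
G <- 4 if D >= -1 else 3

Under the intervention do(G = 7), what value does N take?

do(G=7) replaces the equation G <- 4 if D >= -1 else 3 with the constant G = 7.
N is not downstream of the intervention, so its value is determined by the original equations.
H = 5 if J >= 0 else 3  [with J=6]  = 5
N = max(H, J) + 5  [with H=5, J=6]  = 11

11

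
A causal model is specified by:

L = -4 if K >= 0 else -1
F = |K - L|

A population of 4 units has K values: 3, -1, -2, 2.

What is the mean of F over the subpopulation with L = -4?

6.5

Conditioning on L=-4 selects the 2 unit(s) with K ∈ {3, 2}. Their F values: 7, 6. Mean = 6.5.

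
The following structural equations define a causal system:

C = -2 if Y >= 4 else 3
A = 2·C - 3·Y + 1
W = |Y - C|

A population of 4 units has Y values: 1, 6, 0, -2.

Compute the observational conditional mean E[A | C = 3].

Conditioning on C=3 selects the 3 unit(s) with Y ∈ {1, 0, -2}. Their A values: 4, 7, 13. Mean = 8.

8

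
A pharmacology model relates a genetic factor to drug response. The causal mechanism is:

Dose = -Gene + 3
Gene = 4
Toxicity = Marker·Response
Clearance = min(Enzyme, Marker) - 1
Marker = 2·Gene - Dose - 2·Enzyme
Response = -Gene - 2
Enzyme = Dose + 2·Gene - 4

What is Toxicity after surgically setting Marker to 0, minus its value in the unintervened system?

Under do(Marker=0), the mechanism Marker = 2·Gene - Dose - 2·Enzyme is discarded; Marker is fixed at 0.
Response = -Gene - 2  [with Gene=4]  = -6
Toxicity = Marker·Response  [with Marker=0, Response=-6]  = 0
Without intervention: Dose = -Gene + 3  [with Gene=4]  = -1; Enzyme = Dose + 2·Gene - 4  [with Dose=-1, Gene=4]  = 3; Marker = 2·Gene - Dose - 2·Enzyme  [with Gene=4, Dose=-1, Enzyme=3]  = 3; Response = -Gene - 2  [with Gene=4]  = -6; Toxicity = Marker·Response  [with Marker=3, Response=-6]  = -18.
Change = 0 − (-18) = 18.

18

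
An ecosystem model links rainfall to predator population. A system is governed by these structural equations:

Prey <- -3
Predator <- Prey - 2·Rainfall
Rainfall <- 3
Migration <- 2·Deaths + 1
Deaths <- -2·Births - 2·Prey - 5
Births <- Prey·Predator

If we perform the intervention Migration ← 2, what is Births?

27

do(Migration=2) replaces the equation Migration <- 2·Deaths + 1 with the constant Migration = 2.
No directed path runs from Migration to Births, so Births keeps its natural value.
Predator = Prey - 2·Rainfall  [with Prey=-3, Rainfall=3]  = -9
Births = Prey·Predator  [with Prey=-3, Predator=-9]  = 27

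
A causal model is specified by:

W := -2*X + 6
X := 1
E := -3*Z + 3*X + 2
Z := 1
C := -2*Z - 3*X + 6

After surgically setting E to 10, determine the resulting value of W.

The intervention breaks the incoming arrows to E: E := -3*Z + 3*X + 2 no longer applies, and E = 10.
Since W is not a descendant of the intervened variable, it is unaffected.
W = -2*X + 6  [with X=1]  = 4

4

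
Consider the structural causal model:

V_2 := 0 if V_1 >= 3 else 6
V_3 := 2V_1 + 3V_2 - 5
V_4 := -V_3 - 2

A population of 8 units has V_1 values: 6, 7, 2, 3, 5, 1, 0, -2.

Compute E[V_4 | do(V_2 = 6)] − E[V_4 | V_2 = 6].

-5

Every unit gets V_2=6 under the intervention. V_4 values become -27, -29, -19, -21, -25, -17, -15, -11; E[V_4|do(V_2=6)] = -20.5.
Conditioning on V_2=6 selects the 4 unit(s) with V_1 ∈ {2, 1, 0, -2}. Their V_4 values: -19, -17, -15, -11. Mean = -15.5.
Difference = -20.5 − (-15.5) = -5.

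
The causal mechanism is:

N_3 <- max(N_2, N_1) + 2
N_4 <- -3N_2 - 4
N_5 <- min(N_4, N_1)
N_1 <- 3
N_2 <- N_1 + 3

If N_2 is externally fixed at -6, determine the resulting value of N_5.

3

do(N_2=-6) replaces the equation N_2 <- N_1 + 3 with the constant N_2 = -6.
N_4 = -3N_2 - 4  [with N_2=-6]  = 14
N_5 = min(N_4, N_1)  [with N_4=14, N_1=3]  = 3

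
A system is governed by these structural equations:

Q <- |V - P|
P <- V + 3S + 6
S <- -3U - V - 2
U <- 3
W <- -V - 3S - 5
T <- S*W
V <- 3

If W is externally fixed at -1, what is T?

Under do(W=-1), the mechanism W <- -V - 3S - 5 is discarded; W is fixed at -1.
S = -3U - V - 2  [with U=3, V=3]  = -14
T = S*W  [with S=-14, W=-1]  = 14

14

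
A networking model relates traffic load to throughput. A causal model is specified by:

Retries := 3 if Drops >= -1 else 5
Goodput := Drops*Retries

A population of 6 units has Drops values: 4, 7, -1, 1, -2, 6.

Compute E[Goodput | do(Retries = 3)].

Under do(Retries=3), Retries's equation is replaced by Retries=3 for every unit. Per-unit Goodput: 12, 21, -3, 3, -6, 18. Mean = 7.5.

7.5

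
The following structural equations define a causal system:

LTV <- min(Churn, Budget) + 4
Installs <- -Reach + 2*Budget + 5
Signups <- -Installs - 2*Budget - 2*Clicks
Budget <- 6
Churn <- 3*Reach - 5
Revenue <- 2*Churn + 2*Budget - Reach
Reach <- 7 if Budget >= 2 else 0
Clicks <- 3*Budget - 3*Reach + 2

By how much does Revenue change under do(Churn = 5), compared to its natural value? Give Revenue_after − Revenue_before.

-22

Intervening sets Churn = 5 and removes its equation (Churn <- 3*Reach - 5).
Reach = 7 if Budget >= 2 else 0  [with Budget=6]  = 7
Revenue = 2*Churn + 2*Budget - Reach  [with Churn=5, Budget=6, Reach=7]  = 15
Without intervention: Reach = 7 if Budget >= 2 else 0  [with Budget=6]  = 7; Churn = 3*Reach - 5  [with Reach=7]  = 16; Revenue = 2*Churn + 2*Budget - Reach  [with Churn=16, Budget=6, Reach=7]  = 37.
Change = 15 − 37 = -22.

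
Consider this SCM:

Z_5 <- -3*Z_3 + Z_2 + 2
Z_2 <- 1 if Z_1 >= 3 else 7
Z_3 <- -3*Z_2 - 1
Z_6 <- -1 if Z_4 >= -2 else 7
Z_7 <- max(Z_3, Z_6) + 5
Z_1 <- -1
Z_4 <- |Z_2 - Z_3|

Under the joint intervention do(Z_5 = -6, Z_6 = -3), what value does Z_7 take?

2

Under do(Z_5 = -6, Z_6 = -3), each intervened variable's structural equation is replaced by its fixed value.
Z_2 = 1 if Z_1 >= 3 else 7  [with Z_1=-1]  = 7
Z_3 = -3*Z_2 - 1  [with Z_2=7]  = -22
Z_7 = max(Z_3, Z_6) + 5  [with Z_3=-22, Z_6=-3]  = 2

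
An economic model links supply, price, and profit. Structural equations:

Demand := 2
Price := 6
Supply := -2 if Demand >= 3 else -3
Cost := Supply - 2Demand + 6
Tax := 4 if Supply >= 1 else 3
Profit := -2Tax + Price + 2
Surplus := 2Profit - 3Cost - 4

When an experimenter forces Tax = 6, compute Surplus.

-9

Under do(Tax=6), the mechanism Tax := 4 if Supply >= 1 else 3 is discarded; Tax is fixed at 6.
Supply = -2 if Demand >= 3 else -3  [with Demand=2]  = -3
Cost = Supply - 2Demand + 6  [with Supply=-3, Demand=2]  = -1
Profit = -2Tax + Price + 2  [with Tax=6, Price=6]  = -4
Surplus = 2Profit - 3Cost - 4  [with Profit=-4, Cost=-1]  = -9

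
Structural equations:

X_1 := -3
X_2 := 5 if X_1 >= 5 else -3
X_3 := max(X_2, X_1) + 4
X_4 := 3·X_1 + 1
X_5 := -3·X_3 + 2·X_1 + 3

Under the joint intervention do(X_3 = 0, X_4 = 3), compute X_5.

Setting X_3 = 0, X_4 = 3 by intervention discards those variables' equations.
X_5 = -3·X_3 + 2·X_1 + 3  [with X_3=0, X_1=-3]  = -3

-3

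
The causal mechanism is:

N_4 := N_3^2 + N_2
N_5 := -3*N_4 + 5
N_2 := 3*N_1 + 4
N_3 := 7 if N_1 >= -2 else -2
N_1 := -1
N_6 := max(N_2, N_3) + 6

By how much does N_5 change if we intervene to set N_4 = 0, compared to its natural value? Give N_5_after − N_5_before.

150

Intervening sets N_4 = 0 and removes its equation (N_4 := N_3^2 + N_2).
N_5 = -3*N_4 + 5  [with N_4=0]  = 5
Without intervention: N_2 = 3*N_1 + 4  [with N_1=-1]  = 1; N_3 = 7 if N_1 >= -2 else -2  [with N_1=-1]  = 7; N_4 = N_3^2 + N_2  [with N_3=7, N_2=1]  = 50; N_5 = -3*N_4 + 5  [with N_4=50]  = -145.
Change = 5 − (-145) = 150.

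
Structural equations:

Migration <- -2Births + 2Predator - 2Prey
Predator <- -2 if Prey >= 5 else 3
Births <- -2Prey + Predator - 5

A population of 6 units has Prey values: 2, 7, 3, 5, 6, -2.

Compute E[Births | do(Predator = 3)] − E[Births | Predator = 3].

-5

The intervention sets Predator=3 in all 6 units regardless of Prey. Recomputing Births per unit gives -6, -16, -8, -12, -14, 2; average -9.
Observing Predator=3 restricts to units where Predator's equation naturally yields 3: Prey ∈ {2, 3, -2}. In that subpopulation Births = -6, -8, 2, mean -4.
Difference = -9 − (-4) = -5.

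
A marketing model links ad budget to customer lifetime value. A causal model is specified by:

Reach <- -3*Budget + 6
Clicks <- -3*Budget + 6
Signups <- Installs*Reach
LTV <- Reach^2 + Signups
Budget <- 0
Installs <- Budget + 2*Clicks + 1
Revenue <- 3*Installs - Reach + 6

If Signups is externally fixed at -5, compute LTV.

Under do(Signups=-5), the mechanism Signups <- Installs*Reach is discarded; Signups is fixed at -5.
Reach = -3*Budget + 6  [with Budget=0]  = 6
LTV = Reach^2 + Signups  [with Reach=6, Signups=-5]  = 31

31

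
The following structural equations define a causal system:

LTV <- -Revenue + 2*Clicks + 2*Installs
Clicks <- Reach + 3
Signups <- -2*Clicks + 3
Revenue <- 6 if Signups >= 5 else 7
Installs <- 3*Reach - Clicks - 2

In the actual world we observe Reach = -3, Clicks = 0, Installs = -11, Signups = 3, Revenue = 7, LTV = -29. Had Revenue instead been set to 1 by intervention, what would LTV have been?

The intervention breaks the incoming arrows to Revenue: Revenue <- 6 if Signups >= 5 else 7 no longer applies, and Revenue = 1.
Clicks = Reach + 3  [with Reach=-3]  = 0
Installs = 3*Reach - Clicks - 2  [with Reach=-3, Clicks=0]  = -11
LTV = -Revenue + 2*Clicks + 2*Installs  [with Revenue=1, Clicks=0, Installs=-11]  = -23

-23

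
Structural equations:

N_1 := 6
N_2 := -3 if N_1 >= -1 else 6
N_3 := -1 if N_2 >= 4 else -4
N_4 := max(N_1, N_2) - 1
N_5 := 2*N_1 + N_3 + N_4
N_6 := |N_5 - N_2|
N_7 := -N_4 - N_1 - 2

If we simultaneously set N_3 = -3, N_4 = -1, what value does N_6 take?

11

Setting N_3 = -3, N_4 = -1 by intervention discards those variables' equations.
N_2 = -3 if N_1 >= -1 else 6  [with N_1=6]  = -3
N_5 = 2*N_1 + N_3 + N_4  [with N_1=6, N_3=-3, N_4=-1]  = 8
N_6 = |N_5 - N_2|  [with N_5=8, N_2=-3]  = 11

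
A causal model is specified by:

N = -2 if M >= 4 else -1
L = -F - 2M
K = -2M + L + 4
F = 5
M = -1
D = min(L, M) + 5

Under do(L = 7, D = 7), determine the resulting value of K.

13

Setting L = 7, D = 7 by intervention discards those variables' equations.
K = -2M + L + 4  [with M=-1, L=7]  = 13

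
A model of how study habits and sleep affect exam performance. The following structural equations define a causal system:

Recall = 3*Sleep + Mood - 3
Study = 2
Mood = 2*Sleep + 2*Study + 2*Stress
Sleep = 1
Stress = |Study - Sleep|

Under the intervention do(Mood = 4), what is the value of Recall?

Intervening sets Mood = 4 and removes its equation (Mood = 2*Sleep + 2*Study + 2*Stress).
Recall = 3*Sleep + Mood - 3  [with Sleep=1, Mood=4]  = 4

4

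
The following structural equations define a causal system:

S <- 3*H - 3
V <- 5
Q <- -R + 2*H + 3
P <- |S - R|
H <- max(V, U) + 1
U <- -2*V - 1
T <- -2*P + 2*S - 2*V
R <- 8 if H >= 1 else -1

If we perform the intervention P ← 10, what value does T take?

Intervening sets P = 10 and removes its equation (P <- |S - R|).
U = -2*V - 1  [with V=5]  = -11
H = max(V, U) + 1  [with V=5, U=-11]  = 6
S = 3*H - 3  [with H=6]  = 15
T = -2*P + 2*S - 2*V  [with P=10, S=15, V=5]  = 0

0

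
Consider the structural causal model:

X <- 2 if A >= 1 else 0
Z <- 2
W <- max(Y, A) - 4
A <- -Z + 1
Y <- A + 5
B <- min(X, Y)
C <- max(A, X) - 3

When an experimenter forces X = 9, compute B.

The intervention breaks the incoming arrows to X: X <- 2 if A >= 1 else 0 no longer applies, and X = 9.
A = -Z + 1  [with Z=2]  = -1
Y = A + 5  [with A=-1]  = 4
B = min(X, Y)  [with X=9, Y=4]  = 4

4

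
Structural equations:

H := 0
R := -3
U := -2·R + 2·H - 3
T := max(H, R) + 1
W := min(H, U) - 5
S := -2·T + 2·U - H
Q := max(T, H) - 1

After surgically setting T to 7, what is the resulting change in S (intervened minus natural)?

-12

Under do(T=7), the mechanism T := max(H, R) + 1 is discarded; T is fixed at 7.
U = -2·R + 2·H - 3  [with R=-3, H=0]  = 3
S = -2·T + 2·U - H  [with T=7, U=3, H=0]  = -8
Without intervention: U = -2·R + 2·H - 3  [with R=-3, H=0]  = 3; T = max(H, R) + 1  [with H=0, R=-3]  = 1; S = -2·T + 2·U - H  [with T=1, U=3, H=0]  = 4.
Change = -8 − 4 = -12.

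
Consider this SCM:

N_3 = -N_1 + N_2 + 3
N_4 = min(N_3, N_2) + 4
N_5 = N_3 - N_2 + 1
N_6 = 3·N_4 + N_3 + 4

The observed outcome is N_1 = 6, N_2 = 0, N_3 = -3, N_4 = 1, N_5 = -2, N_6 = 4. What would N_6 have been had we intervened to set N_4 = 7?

22

Under do(N_4=7), the mechanism N_4 = min(N_3, N_2) + 4 is discarded; N_4 is fixed at 7.
N_3 = -N_1 + N_2 + 3  [with N_1=6, N_2=0]  = -3
N_6 = 3·N_4 + N_3 + 4  [with N_4=7, N_3=-3]  = 22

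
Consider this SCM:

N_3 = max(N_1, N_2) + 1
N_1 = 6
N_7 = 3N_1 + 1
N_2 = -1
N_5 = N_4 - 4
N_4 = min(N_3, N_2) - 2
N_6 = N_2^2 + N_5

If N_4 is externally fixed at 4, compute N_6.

1

Under do(N_4=4), the mechanism N_4 = min(N_3, N_2) - 2 is discarded; N_4 is fixed at 4.
N_5 = N_4 - 4  [with N_4=4]  = 0
N_6 = N_2^2 + N_5  [with N_2=-1, N_5=0]  = 1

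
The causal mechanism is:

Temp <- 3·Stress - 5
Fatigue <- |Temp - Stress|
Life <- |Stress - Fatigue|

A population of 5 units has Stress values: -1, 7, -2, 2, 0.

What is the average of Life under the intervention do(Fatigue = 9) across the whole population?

Under do(Fatigue=9), Fatigue's equation is replaced by Fatigue=9 for every unit. Per-unit Life: 10, 2, 11, 7, 9. Mean = 7.8.

7.8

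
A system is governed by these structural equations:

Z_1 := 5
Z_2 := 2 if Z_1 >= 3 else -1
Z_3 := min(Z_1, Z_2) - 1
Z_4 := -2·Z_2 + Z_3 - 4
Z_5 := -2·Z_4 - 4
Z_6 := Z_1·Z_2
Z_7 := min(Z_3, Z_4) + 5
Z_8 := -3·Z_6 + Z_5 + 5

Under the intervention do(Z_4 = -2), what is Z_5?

0

Intervening sets Z_4 = -2 and removes its equation (Z_4 := -2·Z_2 + Z_3 - 4).
Z_5 = -2·Z_4 - 4  [with Z_4=-2]  = 0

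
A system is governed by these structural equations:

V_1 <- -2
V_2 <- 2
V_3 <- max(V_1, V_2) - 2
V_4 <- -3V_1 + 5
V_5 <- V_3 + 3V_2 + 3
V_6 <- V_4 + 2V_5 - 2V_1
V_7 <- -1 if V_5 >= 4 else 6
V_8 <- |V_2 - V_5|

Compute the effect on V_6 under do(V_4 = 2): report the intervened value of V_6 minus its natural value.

-9

Under do(V_4=2), the mechanism V_4 <- -3V_1 + 5 is discarded; V_4 is fixed at 2.
V_3 = max(V_1, V_2) - 2  [with V_1=-2, V_2=2]  = 0
V_5 = V_3 + 3V_2 + 3  [with V_3=0, V_2=2]  = 9
V_6 = V_4 + 2V_5 - 2V_1  [with V_4=2, V_5=9, V_1=-2]  = 24
Without intervention: V_3 = max(V_1, V_2) - 2  [with V_1=-2, V_2=2]  = 0; V_4 = -3V_1 + 5  [with V_1=-2]  = 11; V_5 = V_3 + 3V_2 + 3  [with V_3=0, V_2=2]  = 9; V_6 = V_4 + 2V_5 - 2V_1  [with V_4=11, V_5=9, V_1=-2]  = 33.
Change = 24 − 33 = -9.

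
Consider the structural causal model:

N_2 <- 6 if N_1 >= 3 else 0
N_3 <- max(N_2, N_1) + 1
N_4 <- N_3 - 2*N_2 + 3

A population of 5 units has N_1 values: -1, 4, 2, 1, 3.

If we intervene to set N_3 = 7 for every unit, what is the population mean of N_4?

5.2

The intervention sets N_3=7 in all 5 units regardless of N_1. Recomputing N_4 per unit gives 10, -2, 10, 10, -2; average 5.2.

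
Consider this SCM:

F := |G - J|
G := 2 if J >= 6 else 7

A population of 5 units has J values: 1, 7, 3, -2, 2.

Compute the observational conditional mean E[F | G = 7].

Observing G=7 restricts to units where G's equation naturally yields 7: J ∈ {1, 3, -2, 2}. In that subpopulation F = 6, 4, 9, 5, mean 6.

6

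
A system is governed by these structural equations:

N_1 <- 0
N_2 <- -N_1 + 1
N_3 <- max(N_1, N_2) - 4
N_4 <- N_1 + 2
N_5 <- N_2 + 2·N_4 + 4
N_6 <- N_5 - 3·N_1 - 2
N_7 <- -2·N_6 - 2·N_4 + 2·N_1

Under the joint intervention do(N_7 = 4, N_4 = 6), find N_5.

17

Under do(N_7 = 4, N_4 = 6), each intervened variable's structural equation is replaced by its fixed value.
N_2 = -N_1 + 1  [with N_1=0]  = 1
N_5 = N_2 + 2·N_4 + 4  [with N_2=1, N_4=6]  = 17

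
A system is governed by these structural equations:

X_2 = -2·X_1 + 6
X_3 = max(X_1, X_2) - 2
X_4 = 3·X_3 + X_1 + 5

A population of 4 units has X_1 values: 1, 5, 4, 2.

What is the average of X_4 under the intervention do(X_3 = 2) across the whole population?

Every unit gets X_3=2 under the intervention. X_4 values become 12, 16, 15, 13; E[X_4|do(X_3=2)] = 14.

14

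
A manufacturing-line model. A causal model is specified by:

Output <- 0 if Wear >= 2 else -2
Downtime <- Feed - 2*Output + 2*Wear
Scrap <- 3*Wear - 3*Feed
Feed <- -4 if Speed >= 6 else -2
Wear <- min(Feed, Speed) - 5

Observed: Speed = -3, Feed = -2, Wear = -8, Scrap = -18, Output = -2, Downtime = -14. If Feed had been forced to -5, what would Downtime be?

-21

Under do(Feed=-5), the mechanism Feed <- -4 if Speed >= 6 else -2 is discarded; Feed is fixed at -5.
Wear = min(Feed, Speed) - 5  [with Feed=-5, Speed=-3]  = -10
Output = 0 if Wear >= 2 else -2  [with Wear=-10]  = -2
Downtime = Feed - 2*Output + 2*Wear  [with Feed=-5, Output=-2, Wear=-10]  = -21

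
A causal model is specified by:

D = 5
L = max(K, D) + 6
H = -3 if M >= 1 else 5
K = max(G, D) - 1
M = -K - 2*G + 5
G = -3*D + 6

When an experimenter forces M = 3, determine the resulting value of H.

-3

Under do(M=3), the mechanism M = -K - 2*G + 5 is discarded; M is fixed at 3.
H = -3 if M >= 1 else 5  [with M=3]  = -3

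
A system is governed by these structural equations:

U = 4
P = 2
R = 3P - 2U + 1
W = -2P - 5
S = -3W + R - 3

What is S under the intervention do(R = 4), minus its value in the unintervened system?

5

do(R=4) replaces the equation R = 3P - 2U + 1 with the constant R = 4.
W = -2P - 5  [with P=2]  = -9
S = -3W + R - 3  [with W=-9, R=4]  = 28
Without intervention: R = 3P - 2U + 1  [with P=2, U=4]  = -1; W = -2P - 5  [with P=2]  = -9; S = -3W + R - 3  [with W=-9, R=-1]  = 23.
Change = 28 − 23 = 5.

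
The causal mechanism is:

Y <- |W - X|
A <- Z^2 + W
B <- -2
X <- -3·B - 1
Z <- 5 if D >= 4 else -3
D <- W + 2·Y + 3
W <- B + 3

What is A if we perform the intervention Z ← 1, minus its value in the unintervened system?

Intervening sets Z = 1 and removes its equation (Z <- 5 if D >= 4 else -3).
W = B + 3  [with B=-2]  = 1
A = Z^2 + W  [with Z=1, W=1]  = 2
Without intervention: X = -3·B - 1  [with B=-2]  = 5; W = B + 3  [with B=-2]  = 1; Y = |W - X|  [with W=1, X=5]  = 4; D = W + 2·Y + 3  [with W=1, Y=4]  = 12; Z = 5 if D >= 4 else -3  [with D=12]  = 5; A = Z^2 + W  [with Z=5, W=1]  = 26.
Change = 2 − 26 = -24.

-24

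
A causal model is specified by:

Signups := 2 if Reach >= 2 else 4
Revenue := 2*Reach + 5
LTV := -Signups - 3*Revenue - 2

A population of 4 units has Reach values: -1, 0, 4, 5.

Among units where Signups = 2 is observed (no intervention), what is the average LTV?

-46

Conditioning on Signups=2 selects the 2 unit(s) with Reach ∈ {4, 5}. Their LTV values: -43, -49. Mean = -46.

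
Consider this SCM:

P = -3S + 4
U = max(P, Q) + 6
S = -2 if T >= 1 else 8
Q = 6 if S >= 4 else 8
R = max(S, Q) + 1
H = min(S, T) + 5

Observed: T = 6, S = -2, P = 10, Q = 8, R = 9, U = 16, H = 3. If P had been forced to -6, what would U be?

14

The intervention breaks the incoming arrows to P: P = -3S + 4 no longer applies, and P = -6.
S = -2 if T >= 1 else 8  [with T=6]  = -2
Q = 6 if S >= 4 else 8  [with S=-2]  = 8
U = max(P, Q) + 6  [with P=-6, Q=8]  = 14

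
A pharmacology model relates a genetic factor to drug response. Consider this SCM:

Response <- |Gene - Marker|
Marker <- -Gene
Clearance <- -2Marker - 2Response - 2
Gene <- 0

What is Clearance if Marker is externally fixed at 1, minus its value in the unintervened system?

Under do(Marker=1), the mechanism Marker <- -Gene is discarded; Marker is fixed at 1.
Response = |Gene - Marker|  [with Gene=0, Marker=1]  = 1
Clearance = -2Marker - 2Response - 2  [with Marker=1, Response=1]  = -6
Without intervention: Marker = -Gene  [with Gene=0]  = 0; Response = |Gene - Marker|  [with Gene=0, Marker=0]  = 0; Clearance = -2Marker - 2Response - 2  [with Marker=0, Response=0]  = -2.
Change = -6 − (-2) = -4.

-4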